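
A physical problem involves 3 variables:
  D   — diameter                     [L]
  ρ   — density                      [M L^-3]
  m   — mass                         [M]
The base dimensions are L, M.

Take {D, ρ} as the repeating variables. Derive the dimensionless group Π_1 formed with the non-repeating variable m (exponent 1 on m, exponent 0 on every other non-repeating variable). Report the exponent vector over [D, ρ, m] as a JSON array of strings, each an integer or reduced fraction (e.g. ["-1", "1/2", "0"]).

["-3", "-1", "1"]

Exponent matrix [L,M] × [D,ρ,m]:
  L: [ 1 -3  0]
  M: [ 0  1  1]
Echelon form has 2 nonzero rows (pivots: D,ρ)
Pivot set = {D,ρ}, free = {m}
RREF:
  r0: [   1    0    3]
  r1: [   0    1    1]
Fix exponent of m at 1; solve each RREF row for its pivot's exponent:
  r0: exp(D) + (3)·1 = 0 ⇒ exp(D) = -3
  r1: exp(ρ) + (1)·1 = 0 ⇒ exp(ρ) = -1
Π_1 = D^-3 · ρ^-1 · m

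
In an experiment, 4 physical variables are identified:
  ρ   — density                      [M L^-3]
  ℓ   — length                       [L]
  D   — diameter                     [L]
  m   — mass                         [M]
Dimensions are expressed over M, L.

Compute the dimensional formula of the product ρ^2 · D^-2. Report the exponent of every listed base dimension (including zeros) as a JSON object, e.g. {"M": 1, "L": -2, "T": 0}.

{"M": 2, "L": -8}

Write exponents as rows M,L / cols ρ,ℓ,D,m:
  M: [ 1  0  0  1]
  L: [-3  1  1  0]
  [M]: (2)·1+(-2)·0 = 2
  [L]: (2)·-3+(-2)·1 = -8
⇒ M^2 L^-8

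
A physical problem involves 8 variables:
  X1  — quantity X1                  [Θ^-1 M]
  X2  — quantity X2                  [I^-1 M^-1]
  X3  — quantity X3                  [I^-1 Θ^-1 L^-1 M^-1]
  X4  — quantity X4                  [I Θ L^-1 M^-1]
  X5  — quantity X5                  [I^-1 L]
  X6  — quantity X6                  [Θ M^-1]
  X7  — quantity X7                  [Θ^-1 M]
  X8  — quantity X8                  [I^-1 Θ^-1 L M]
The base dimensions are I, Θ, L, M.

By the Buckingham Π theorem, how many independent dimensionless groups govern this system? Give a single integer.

5

Exponent matrix [I,Θ,L,M] × [X1,X2,X3,X4,X5,X6,X7,X8]:
  I: [ 0 -1 -1  1 -1  0  0 -1]
  Θ: [-1  0 -1  1  0  1 -1 -1]
  L: [ 0  0 -1 -1  1  0  0  1]
  M: [ 1 -1 -1 -1  0 -1  1  1]
Row reduction gives pivot columns X1,X2,X3; rank = 3
Π count = n − r = 8 − 3 = 5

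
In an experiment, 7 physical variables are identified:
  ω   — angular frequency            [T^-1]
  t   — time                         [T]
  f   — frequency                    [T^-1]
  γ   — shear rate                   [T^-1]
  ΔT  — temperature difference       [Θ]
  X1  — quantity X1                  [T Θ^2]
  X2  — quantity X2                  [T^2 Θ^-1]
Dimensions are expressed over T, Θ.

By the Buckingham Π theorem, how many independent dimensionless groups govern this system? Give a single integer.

Exponent matrix [T,Θ] × [ω,t,f,γ,ΔT,X1,X2]:
  T: [-1  1 -1 -1  0  1  2]
  Θ: [ 0  0  0  0  1  2 -1]
RREF → pivots at {ω,ΔT} ⇒ r = 2
7 vars − rank 2 = 5 Π groups

5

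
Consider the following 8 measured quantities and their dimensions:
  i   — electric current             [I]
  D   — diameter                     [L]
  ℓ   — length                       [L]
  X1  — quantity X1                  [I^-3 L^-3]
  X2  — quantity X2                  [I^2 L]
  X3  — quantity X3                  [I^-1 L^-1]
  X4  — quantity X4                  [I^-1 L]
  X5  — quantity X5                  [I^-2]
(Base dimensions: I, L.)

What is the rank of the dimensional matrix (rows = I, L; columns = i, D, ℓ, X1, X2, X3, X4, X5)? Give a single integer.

2

Exponent matrix [I,L] × [i,D,ℓ,X1,X2,X3,X4,X5]:
  I: [ 1  0  0 -3  2 -1 -1 -2]
  L: [ 0  1  1 -3  1 -1  1  0]
RREF → pivots at {i,D} ⇒ r = 2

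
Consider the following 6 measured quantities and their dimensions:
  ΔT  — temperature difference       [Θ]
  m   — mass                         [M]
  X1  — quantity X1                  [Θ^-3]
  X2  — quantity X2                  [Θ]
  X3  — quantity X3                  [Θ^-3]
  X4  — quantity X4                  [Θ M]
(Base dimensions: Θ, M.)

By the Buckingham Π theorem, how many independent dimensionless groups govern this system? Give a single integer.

Exponent matrix [Θ,M] × [ΔT,m,X1,X2,X3,X4]:
  Θ: [ 1  0 -3  1 -3  1]
  M: [ 0  1  0  0  0  1]
Echelon form has 2 nonzero rows (pivots: ΔT,m)
Π count = n − r = 6 − 2 = 4

4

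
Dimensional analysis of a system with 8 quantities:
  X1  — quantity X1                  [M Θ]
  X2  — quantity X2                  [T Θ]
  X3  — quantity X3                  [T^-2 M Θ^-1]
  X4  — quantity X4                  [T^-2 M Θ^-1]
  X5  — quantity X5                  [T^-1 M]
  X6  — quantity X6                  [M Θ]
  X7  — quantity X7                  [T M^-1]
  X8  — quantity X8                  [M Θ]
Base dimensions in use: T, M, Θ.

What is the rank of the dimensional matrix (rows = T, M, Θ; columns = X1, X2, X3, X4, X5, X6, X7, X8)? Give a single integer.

2

Exponent matrix [T,M,Θ] × [X1,X2,X3,X4,X5,X6,X7,X8]:
  T: [ 0  1 -2 -2 -1  0  1  0]
  M: [ 1  0  1  1  1  1 -1  1]
  Θ: [ 1  1 -1 -1  0  1  0  1]
Row reduction gives pivot columns X1,X2; rank = 2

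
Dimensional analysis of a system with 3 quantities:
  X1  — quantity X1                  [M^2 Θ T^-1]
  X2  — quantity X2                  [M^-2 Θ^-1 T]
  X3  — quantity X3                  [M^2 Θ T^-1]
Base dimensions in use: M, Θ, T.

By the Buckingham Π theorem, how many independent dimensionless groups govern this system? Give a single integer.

Dimensional matrix (M×Θ×T by X1×X2×X3):
  M: [ 2 -2  2]
  Θ: [ 1 -1  1]
  T: [-1  1 -1]
RREF → pivots at {X1} ⇒ r = 1
3 vars − rank 1 = 2 Π groups

2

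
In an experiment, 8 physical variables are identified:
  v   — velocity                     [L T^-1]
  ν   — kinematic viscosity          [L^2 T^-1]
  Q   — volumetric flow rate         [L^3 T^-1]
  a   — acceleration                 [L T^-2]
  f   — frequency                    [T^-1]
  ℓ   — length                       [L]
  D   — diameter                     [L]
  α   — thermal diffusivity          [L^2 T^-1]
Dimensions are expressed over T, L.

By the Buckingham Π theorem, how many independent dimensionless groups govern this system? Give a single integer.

Dimensional matrix (T×L by v×ν×Q×a×f×ℓ×D×α):
  T: [-1 -1 -1 -2 -1  0  0 -1]
  L: [ 1  2  3  1  0  1  1  2]
Row reduction gives pivot columns v,ν; rank = 2
n=8, r=2 ⇒ 6 dimensionless groups

6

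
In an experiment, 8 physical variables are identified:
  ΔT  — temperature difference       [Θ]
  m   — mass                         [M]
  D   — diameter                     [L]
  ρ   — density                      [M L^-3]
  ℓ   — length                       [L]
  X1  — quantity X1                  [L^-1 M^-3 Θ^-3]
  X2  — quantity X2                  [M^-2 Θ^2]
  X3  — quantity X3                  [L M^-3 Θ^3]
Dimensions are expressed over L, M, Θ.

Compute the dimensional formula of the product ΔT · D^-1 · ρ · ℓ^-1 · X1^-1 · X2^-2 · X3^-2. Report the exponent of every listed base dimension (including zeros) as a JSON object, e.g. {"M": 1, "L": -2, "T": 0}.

Exponent matrix [L,M,Θ] × [ΔT,m,D,ρ,ℓ,X1,X2,X3]:
  L: [ 0  0  1 -3  1 -1  0  1]
  M: [ 0  1  0  1  0 -3 -2 -3]
  Θ: [ 1  0  0  0  0 -3  2  3]
  [L]: (1)·0+(-1)·1+(1)·-3+(-1)·1+(-1)·-1+(-2)·0+(-2)·1 = -6
  [M]: (1)·0+(-1)·0+(1)·1+(-1)·0+(-1)·-3+(-2)·-2+(-2)·-3 = 14
  [Θ]: (1)·1+(-1)·0+(1)·0+(-1)·0+(-1)·-3+(-2)·2+(-2)·3 = -6
⇒ L^-6 M^14 Θ^-6

{"L": -6, "M": 14, "Θ": -6}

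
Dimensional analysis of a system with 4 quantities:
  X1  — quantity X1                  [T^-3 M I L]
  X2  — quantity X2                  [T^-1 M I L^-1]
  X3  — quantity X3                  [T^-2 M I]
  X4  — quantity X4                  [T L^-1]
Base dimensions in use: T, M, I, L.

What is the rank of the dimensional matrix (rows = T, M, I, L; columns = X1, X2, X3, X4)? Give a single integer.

2

Write exponents as rows T,M,I,L / cols X1,X2,X3,X4:
  T: [-3 -1 -2  1]
  M: [ 1  1  1  0]
  I: [ 1  1  1  0]
  L: [ 1 -1  0 -1]
RREF → pivots at {X1,X2} ⇒ r = 2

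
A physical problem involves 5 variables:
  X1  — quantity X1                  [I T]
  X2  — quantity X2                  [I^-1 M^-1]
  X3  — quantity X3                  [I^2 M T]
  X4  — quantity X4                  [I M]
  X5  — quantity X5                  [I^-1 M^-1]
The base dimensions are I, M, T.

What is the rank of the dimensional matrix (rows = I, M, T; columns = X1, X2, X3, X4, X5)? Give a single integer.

Write exponents as rows I,M,T / cols X1,X2,X3,X4,X5:
  I: [ 1 -1  2  1 -1]
  M: [ 0 -1  1  1 -1]
  T: [ 1  0  1  0  0]
RREF → pivots at {X1,X2} ⇒ r = 2

2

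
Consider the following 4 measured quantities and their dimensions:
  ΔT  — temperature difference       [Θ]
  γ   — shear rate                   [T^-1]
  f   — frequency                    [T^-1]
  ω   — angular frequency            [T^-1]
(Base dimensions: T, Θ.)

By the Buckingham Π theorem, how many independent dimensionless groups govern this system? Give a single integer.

Exponent matrix [T,Θ] × [ΔT,γ,f,ω]:
  T: [ 0 -1 -1 -1]
  Θ: [ 1  0  0  0]
RREF → pivots at {ΔT,γ} ⇒ r = 2
n=4, r=2 ⇒ 2 dimensionless groups

2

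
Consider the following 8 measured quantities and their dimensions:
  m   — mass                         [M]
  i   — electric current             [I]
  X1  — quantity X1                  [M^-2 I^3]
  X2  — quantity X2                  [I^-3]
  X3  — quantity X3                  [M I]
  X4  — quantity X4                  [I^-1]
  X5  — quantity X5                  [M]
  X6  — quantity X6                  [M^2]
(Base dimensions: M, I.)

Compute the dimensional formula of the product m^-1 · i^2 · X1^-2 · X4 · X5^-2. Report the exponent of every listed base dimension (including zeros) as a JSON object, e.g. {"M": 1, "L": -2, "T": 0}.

Exponent matrix [M,I] × [m,i,X1,X2,X3,X4,X5,X6]:
  M: [ 1  0 -2  0  1  0  1  2]
  I: [ 0  1  3 -3  1 -1  0  0]
  [M]: (-1)·1+(2)·0+(-2)·-2+(1)·0+(-2)·1 = 1
  [I]: (-1)·0+(2)·1+(-2)·3+(1)·-1+(-2)·0 = -5
⇒ M I^-5

{"M": 1, "I": -5}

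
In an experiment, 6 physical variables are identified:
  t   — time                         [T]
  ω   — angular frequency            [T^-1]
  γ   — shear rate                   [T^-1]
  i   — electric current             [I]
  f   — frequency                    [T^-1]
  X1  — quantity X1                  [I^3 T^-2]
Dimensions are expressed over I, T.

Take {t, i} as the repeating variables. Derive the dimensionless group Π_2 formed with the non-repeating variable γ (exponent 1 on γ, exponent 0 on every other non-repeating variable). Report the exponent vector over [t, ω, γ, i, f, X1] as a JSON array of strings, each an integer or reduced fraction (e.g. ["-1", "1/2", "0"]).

["1", "0", "1", "0", "0", "0"]

Dimensional matrix (I×T by t×ω×γ×i×f×X1):
  I: [ 0  0  0  1  0  3]
  T: [ 1 -1 -1  0 -1 -2]
Echelon form has 2 nonzero rows (pivots: t,i)
Repeat: t,i; free: ω,γ,f,X1
RREF:
  r0: [   1   -1   -1    0   -1   -2]
  r1: [   0    0    0    1    0    3]
Fix exponent of γ at 1, ω at 0, f at 0, X1 at 0; solve each RREF row for its pivot's exponent:
  r0: exp(t) + (-1)·1 = 0 ⇒ exp(t) = 1
  r1: exp(i) + (0)·1 = 0 ⇒ exp(i) = 0
Π_2 = t · γ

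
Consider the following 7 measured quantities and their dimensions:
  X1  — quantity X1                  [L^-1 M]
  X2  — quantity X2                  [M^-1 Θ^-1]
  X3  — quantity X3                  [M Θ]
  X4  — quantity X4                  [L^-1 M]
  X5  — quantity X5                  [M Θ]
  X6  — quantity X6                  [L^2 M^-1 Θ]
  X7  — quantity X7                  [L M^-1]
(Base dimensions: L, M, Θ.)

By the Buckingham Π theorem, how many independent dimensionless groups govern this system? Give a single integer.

5

Dimensional matrix (L×M×Θ by X1×X2×X3×X4×X5×X6×X7):
  L: [-1  0  0 -1  0  2  1]
  M: [ 1 -1  1  1  1 -1 -1]
  Θ: [ 0 -1  1  0  1  1  0]
RREF → pivots at {X1,X2} ⇒ r = 2
n=7, r=2 ⇒ 5 dimensionless groups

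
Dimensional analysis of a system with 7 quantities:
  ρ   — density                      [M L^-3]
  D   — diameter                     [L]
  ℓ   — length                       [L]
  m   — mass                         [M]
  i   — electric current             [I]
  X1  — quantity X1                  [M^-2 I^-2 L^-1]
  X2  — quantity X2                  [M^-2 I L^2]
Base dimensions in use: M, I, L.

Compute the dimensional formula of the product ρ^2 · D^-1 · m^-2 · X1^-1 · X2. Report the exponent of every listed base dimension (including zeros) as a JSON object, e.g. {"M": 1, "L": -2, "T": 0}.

Write exponents as rows M,I,L / cols ρ,D,ℓ,m,i,X1,X2:
  M: [ 1  0  0  1  0 -2 -2]
  I: [ 0  0  0  0  1 -2  1]
  L: [-3  1  1  0  0 -1  2]
  [M]: (2)·1+(-1)·0+(-2)·1+(-1)·-2+(1)·-2 = 0
  [I]: (2)·0+(-1)·0+(-2)·0+(-1)·-2+(1)·1 = 3
  [L]: (2)·-3+(-1)·1+(-2)·0+(-1)·-1+(1)·2 = -4
⇒ I^3 L^-4

{"M": 0, "I": 3, "L": -4}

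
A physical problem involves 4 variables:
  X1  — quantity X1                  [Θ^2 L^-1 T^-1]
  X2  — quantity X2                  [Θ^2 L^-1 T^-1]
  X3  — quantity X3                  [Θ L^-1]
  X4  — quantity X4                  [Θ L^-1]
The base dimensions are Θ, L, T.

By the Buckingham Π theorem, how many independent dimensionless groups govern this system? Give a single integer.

Dimensional matrix (Θ×L×T by X1×X2×X3×X4):
  Θ: [ 2  2  1  1]
  L: [-1 -1 -1 -1]
  T: [-1 -1  0  0]
Echelon form has 2 nonzero rows (pivots: X1,X3)
n=4, r=2 ⇒ 2 dimensionless groups

2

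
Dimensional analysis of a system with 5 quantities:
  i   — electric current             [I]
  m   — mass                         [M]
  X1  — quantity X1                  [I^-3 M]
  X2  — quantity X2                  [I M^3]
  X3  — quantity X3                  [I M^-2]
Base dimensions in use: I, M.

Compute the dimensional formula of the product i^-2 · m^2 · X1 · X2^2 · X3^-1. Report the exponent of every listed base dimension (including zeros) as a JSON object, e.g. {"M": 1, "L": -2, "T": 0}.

Dimensional matrix (I×M by i×m×X1×X2×X3):
  I: [ 1  0 -3  1  1]
  M: [ 0  1  1  3 -2]
  [I]: (-2)·1+(2)·0+(1)·-3+(2)·1+(-1)·1 = -4
  [M]: (-2)·0+(2)·1+(1)·1+(2)·3+(-1)·-2 = 11
⇒ I^-4 M^11

{"I": -4, "M": 11}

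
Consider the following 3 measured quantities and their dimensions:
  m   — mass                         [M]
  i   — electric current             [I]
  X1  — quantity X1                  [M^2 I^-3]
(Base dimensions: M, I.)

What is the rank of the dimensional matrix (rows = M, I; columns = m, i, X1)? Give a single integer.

Dimensional matrix (M×I by m×i×X1):
  M: [ 1  0  2]
  I: [ 0  1 -3]
Echelon form has 2 nonzero rows (pivots: m,i)

2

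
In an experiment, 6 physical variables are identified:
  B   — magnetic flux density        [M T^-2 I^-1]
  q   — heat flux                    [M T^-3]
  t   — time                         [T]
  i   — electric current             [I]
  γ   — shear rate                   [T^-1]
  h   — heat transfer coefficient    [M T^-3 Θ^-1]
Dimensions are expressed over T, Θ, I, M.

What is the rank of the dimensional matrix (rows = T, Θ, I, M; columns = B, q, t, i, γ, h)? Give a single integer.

4

Exponent matrix [T,Θ,I,M] × [B,q,t,i,γ,h]:
  T: [-2 -3  1  0 -1 -3]
  Θ: [ 0  0  0  0  0 -1]
  I: [-1  0  0  1  0  0]
  M: [ 1  1  0  0  0  1]
Row reduction gives pivot columns B,q,t,h; rank = 4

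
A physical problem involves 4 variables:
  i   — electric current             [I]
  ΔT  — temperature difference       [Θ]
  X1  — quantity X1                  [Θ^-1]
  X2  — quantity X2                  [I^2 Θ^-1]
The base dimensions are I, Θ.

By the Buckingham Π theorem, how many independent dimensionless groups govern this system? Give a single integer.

2

Write exponents as rows I,Θ / cols i,ΔT,X1,X2:
  I: [ 1  0  0  2]
  Θ: [ 0  1 -1 -1]
Echelon form has 2 nonzero rows (pivots: i,ΔT)
Π count = n − r = 4 − 2 = 2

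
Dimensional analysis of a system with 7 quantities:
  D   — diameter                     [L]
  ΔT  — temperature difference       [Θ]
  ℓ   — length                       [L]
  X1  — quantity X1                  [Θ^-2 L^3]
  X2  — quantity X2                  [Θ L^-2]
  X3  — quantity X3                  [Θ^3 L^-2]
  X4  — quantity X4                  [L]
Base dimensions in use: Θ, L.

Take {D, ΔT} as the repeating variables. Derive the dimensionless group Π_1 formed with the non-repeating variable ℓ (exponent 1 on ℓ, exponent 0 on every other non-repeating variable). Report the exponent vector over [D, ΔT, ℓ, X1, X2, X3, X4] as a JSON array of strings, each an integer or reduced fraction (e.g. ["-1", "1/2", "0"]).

Write exponents as rows Θ,L / cols D,ΔT,ℓ,X1,X2,X3,X4:
  Θ: [ 0  1  0 -2  1  3  0]
  L: [ 1  0  1  3 -2 -2  1]
RREF → pivots at {D,ΔT} ⇒ r = 2
Repeat: D,ΔT; free: ℓ,X1,X2,X3,X4
RREF:
  r0: [   1    0    1    3   -2   -2    1]
  r1: [   0    1    0   -2    1    3    0]
Fix exponent of ℓ at 1, X1 at 0, X2 at 0, X3 at 0, X4 at 0; solve each RREF row for its pivot's exponent:
  r0: exp(D) + (1)·1 = 0 ⇒ exp(D) = -1
  r1: exp(ΔT) + (0)·1 = 0 ⇒ exp(ΔT) = 0
Π_1 = D^-1 · ℓ

["-1", "0", "1", "0", "0", "0", "0"]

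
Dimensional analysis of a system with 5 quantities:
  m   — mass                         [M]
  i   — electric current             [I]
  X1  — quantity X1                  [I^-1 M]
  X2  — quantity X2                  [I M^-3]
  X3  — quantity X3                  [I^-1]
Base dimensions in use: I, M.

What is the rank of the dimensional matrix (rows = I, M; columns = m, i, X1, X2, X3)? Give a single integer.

2

Dimensional matrix (I×M by m×i×X1×X2×X3):
  I: [ 0  1 -1  1 -1]
  M: [ 1  0  1 -3  0]
RREF → pivots at {m,i} ⇒ r = 2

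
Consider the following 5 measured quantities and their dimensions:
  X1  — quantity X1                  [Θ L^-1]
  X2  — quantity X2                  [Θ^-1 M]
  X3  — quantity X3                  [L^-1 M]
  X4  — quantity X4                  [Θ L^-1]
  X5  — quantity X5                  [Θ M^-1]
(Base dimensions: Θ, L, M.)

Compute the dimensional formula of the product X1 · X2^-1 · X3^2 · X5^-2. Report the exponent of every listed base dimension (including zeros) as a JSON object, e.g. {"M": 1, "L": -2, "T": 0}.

{"Θ": 0, "L": -3, "M": 3}

Write exponents as rows Θ,L,M / cols X1,X2,X3,X4,X5:
  Θ: [ 1 -1  0  1  1]
  L: [-1  0 -1 -1  0]
  M: [ 0  1  1  0 -1]
  [Θ]: (1)·1+(-1)·-1+(2)·0+(-2)·1 = 0
  [L]: (1)·-1+(-1)·0+(2)·-1+(-2)·0 = -3
  [M]: (1)·0+(-1)·1+(2)·1+(-2)·-1 = 3
⇒ L^-3 M^3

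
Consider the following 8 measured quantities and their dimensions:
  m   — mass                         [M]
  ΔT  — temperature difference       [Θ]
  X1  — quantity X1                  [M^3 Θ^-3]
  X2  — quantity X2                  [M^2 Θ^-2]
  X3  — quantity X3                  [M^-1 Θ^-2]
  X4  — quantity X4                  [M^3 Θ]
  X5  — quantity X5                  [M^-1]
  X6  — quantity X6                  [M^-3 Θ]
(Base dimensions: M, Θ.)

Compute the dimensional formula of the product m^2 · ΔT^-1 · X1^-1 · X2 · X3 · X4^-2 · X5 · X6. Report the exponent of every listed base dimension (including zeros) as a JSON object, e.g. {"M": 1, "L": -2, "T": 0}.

{"M": -10, "Θ": -3}

Write exponents as rows M,Θ / cols m,ΔT,X1,X2,X3,X4,X5,X6:
  M: [ 1  0  3  2 -1  3 -1 -3]
  Θ: [ 0  1 -3 -2 -2  1  0  1]
  [M]: (2)·1+(-1)·0+(-1)·3+(1)·2+(1)·-1+(-2)·3+(1)·-1+(1)·-3 = -10
  [Θ]: (2)·0+(-1)·1+(-1)·-3+(1)·-2+(1)·-2+(-2)·1+(1)·0+(1)·1 = -3
⇒ M^-10 Θ^-3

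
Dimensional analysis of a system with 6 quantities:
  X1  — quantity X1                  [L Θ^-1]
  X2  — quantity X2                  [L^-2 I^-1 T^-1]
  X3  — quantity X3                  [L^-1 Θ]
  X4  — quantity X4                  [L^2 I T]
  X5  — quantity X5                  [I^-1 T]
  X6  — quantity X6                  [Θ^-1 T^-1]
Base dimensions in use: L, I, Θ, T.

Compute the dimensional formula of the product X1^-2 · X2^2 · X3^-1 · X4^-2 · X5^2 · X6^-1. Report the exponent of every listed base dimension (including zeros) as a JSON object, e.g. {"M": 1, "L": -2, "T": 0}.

{"L": -9, "I": -6, "Θ": 2, "T": -1}

Write exponents as rows L,I,Θ,T / cols X1,X2,X3,X4,X5,X6:
  L: [ 1 -2 -1  2  0  0]
  I: [ 0 -1  0  1 -1  0]
  Θ: [-1  0  1  0  0 -1]
  T: [ 0 -1  0  1  1 -1]
  [L]: (-2)·1+(2)·-2+(-1)·-1+(-2)·2+(2)·0+(-1)·0 = -9
  [I]: (-2)·0+(2)·-1+(-1)·0+(-2)·1+(2)·-1+(-1)·0 = -6
  [Θ]: (-2)·-1+(2)·0+(-1)·1+(-2)·0+(2)·0+(-1)·-1 = 2
  [T]: (-2)·0+(2)·-1+(-1)·0+(-2)·1+(2)·1+(-1)·-1 = -1
⇒ L^-9 I^-6 Θ^2 T^-1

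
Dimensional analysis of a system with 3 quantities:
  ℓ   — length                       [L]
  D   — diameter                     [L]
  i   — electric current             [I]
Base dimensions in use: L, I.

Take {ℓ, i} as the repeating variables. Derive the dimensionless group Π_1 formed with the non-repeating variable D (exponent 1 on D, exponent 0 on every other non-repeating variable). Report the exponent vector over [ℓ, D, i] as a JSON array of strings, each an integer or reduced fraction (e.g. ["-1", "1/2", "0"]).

["-1", "1", "0"]

Dimensional matrix (L×I by ℓ×D×i):
  L: [ 1  1  0]
  I: [ 0  0  1]
RREF → pivots at {ℓ,i} ⇒ r = 2
Pivot set = {ℓ,i}, free = {D}
RREF:
  r0: [   1    1    0]
  r1: [   0    0    1]
Fix exponent of D at 1; solve each RREF row for its pivot's exponent:
  r0: exp(ℓ) + (1)·1 = 0 ⇒ exp(ℓ) = -1
  r1: exp(i) + (0)·1 = 0 ⇒ exp(i) = 0
Π_1 = ℓ^-1 · D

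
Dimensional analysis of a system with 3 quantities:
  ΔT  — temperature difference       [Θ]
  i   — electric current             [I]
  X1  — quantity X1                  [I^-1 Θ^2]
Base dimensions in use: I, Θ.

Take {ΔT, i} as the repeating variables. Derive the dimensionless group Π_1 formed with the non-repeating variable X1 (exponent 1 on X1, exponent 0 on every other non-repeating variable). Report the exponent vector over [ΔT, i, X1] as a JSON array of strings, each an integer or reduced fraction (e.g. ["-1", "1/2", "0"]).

Exponent matrix [I,Θ] × [ΔT,i,X1]:
  I: [ 0  1 -1]
  Θ: [ 1  0  2]
RREF → pivots at {ΔT,i} ⇒ r = 2
Repeat: ΔT,i; free: X1
RREF:
  r0: [   1    0    2]
  r1: [   0    1   -1]
Fix exponent of X1 at 1; solve each RREF row for its pivot's exponent:
  r0: exp(ΔT) + (2)·1 = 0 ⇒ exp(ΔT) = -2
  r1: exp(i) + (-1)·1 = 0 ⇒ exp(i) = 1
Π_1 = ΔT^-2 · i · X1

["-2", "1", "1"]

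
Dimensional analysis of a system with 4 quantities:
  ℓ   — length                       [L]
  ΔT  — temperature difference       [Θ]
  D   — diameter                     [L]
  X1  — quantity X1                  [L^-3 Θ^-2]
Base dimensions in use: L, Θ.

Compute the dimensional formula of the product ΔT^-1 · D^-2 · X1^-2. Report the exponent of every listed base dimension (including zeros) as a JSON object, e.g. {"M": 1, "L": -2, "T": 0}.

{"L": 4, "Θ": 3}

Exponent matrix [L,Θ] × [ℓ,ΔT,D,X1]:
  L: [ 1  0  1 -3]
  Θ: [ 0  1  0 -2]
  [L]: (-1)·0+(-2)·1+(-2)·-3 = 4
  [Θ]: (-1)·1+(-2)·0+(-2)·-2 = 3
⇒ L^4 Θ^3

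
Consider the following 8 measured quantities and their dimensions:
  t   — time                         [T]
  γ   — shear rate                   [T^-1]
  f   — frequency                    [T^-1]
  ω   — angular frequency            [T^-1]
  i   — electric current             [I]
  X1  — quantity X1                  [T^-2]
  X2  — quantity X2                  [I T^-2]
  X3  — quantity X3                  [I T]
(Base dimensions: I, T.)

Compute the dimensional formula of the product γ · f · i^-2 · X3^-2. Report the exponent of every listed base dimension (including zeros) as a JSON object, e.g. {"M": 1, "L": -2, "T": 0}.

Exponent matrix [I,T] × [t,γ,f,ω,i,X1,X2,X3]:
  I: [ 0  0  0  0  1  0  1  1]
  T: [ 1 -1 -1 -1  0 -2 -2  1]
  [I]: (1)·0+(1)·0+(-2)·1+(-2)·1 = -4
  [T]: (1)·-1+(1)·-1+(-2)·0+(-2)·1 = -4
⇒ I^-4 T^-4

{"I": -4, "T": -4}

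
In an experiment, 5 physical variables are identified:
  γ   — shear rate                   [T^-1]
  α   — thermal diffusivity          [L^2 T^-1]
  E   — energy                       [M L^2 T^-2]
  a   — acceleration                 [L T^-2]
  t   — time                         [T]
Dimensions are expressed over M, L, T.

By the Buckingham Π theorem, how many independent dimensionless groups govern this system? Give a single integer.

2

Exponent matrix [M,L,T] × [γ,α,E,a,t]:
  M: [ 0  0  1  0  0]
  L: [ 0  2  2  1  0]
  T: [-1 -1 -2 -2  1]
Echelon form has 3 nonzero rows (pivots: γ,α,E)
n=5, r=3 ⇒ 2 dimensionless groups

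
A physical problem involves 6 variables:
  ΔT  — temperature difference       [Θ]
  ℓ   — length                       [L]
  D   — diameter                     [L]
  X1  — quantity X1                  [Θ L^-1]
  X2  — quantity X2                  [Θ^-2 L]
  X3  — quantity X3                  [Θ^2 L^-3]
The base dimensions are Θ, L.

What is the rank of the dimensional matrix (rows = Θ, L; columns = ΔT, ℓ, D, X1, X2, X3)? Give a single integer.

2

Exponent matrix [Θ,L] × [ΔT,ℓ,D,X1,X2,X3]:
  Θ: [ 1  0  0  1 -2  2]
  L: [ 0  1  1 -1  1 -3]
RREF → pivots at {ΔT,ℓ} ⇒ r = 2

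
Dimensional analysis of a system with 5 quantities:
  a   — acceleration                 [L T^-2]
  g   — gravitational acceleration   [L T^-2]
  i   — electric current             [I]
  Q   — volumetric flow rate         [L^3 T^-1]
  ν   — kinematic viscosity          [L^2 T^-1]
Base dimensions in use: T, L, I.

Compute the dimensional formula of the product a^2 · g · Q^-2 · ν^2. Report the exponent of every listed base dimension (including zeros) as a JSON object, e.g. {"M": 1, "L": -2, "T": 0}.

{"T": -6, "L": 1, "I": 0}

Exponent matrix [T,L,I] × [a,g,i,Q,ν]:
  T: [-2 -2  0 -1 -1]
  L: [ 1  1  0  3  2]
  I: [ 0  0  1  0  0]
  [T]: (2)·-2+(1)·-2+(-2)·-1+(2)·-1 = -6
  [L]: (2)·1+(1)·1+(-2)·3+(2)·2 = 1
  [I]: (2)·0+(1)·0+(-2)·0+(2)·0 = 0
⇒ T^-6 L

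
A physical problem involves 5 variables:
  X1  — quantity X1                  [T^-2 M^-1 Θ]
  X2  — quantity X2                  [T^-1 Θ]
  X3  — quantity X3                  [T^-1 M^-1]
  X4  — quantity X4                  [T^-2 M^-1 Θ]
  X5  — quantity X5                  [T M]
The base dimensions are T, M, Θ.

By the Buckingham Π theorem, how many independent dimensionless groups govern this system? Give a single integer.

3

Dimensional matrix (T×M×Θ by X1×X2×X3×X4×X5):
  T: [-2 -1 -1 -2  1]
  M: [-1  0 -1 -1  1]
  Θ: [ 1  1  0  1  0]
RREF → pivots at {X1,X2} ⇒ r = 2
5 vars − rank 2 = 3 Π groups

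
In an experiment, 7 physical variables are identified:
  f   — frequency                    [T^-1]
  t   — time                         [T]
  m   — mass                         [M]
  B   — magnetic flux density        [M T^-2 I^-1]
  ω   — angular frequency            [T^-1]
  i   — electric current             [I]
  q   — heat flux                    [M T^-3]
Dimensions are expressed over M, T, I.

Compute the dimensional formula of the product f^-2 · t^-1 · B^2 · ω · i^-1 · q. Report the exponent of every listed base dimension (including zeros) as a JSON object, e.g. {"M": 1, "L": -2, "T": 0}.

{"M": 3, "T": -7, "I": -3}

Exponent matrix [M,T,I] × [f,t,m,B,ω,i,q]:
  M: [ 0  0  1  1  0  0  1]
  T: [-1  1  0 -2 -1  0 -3]
  I: [ 0  0  0 -1  0  1  0]
  [M]: (-2)·0+(-1)·0+(2)·1+(1)·0+(-1)·0+(1)·1 = 3
  [T]: (-2)·-1+(-1)·1+(2)·-2+(1)·-1+(-1)·0+(1)·-3 = -7
  [I]: (-2)·0+(-1)·0+(2)·-1+(1)·0+(-1)·1+(1)·0 = -3
⇒ M^3 T^-7 I^-3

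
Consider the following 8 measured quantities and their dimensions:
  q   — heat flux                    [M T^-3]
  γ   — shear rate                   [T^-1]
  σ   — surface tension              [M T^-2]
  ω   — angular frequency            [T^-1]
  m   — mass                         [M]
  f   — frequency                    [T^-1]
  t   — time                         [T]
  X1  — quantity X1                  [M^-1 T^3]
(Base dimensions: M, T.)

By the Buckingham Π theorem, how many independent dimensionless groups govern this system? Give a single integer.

Write exponents as rows M,T / cols q,γ,σ,ω,m,f,t,X1:
  M: [ 1  0  1  0  1  0  0 -1]
  T: [-3 -1 -2 -1  0 -1  1  3]
Echelon form has 2 nonzero rows (pivots: q,γ)
Π count = n − r = 8 − 2 = 6

6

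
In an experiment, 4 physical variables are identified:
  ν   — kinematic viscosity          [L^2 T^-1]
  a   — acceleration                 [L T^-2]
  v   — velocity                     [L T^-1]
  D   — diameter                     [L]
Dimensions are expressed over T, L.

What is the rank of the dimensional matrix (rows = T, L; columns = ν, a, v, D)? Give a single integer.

2

Exponent matrix [T,L] × [ν,a,v,D]:
  T: [-1 -2 -1  0]
  L: [ 2  1  1  1]
RREF → pivots at {ν,a} ⇒ r = 2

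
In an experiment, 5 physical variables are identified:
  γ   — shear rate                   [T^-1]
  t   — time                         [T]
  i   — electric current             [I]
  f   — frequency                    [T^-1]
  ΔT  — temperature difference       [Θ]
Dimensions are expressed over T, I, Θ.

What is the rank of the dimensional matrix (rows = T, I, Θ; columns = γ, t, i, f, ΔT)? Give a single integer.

Write exponents as rows T,I,Θ / cols γ,t,i,f,ΔT:
  T: [-1  1  0 -1  0]
  I: [ 0  0  1  0  0]
  Θ: [ 0  0  0  0  1]
Row reduction gives pivot columns γ,i,ΔT; rank = 3

3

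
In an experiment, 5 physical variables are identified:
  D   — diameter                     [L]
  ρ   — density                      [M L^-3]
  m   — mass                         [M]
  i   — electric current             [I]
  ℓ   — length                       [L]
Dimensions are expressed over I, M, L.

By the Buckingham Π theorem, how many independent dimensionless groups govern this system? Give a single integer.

Write exponents as rows I,M,L / cols D,ρ,m,i,ℓ:
  I: [ 0  0  0  1  0]
  M: [ 0  1  1  0  0]
  L: [ 1 -3  0  0  1]
RREF → pivots at {D,ρ,i} ⇒ r = 3
5 vars − rank 3 = 2 Π groups

2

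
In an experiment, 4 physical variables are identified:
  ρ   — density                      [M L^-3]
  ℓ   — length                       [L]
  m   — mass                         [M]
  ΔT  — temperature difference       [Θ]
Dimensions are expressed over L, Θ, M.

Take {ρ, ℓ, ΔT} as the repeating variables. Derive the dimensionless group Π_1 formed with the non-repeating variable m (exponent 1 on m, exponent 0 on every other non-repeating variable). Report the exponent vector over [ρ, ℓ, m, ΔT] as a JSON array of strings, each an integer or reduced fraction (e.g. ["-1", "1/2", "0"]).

Exponent matrix [L,Θ,M] × [ρ,ℓ,m,ΔT]:
  L: [-3  1  0  0]
  Θ: [ 0  0  0  1]
  M: [ 1  0  1  0]
Row reduction gives pivot columns ρ,ℓ,ΔT; rank = 3
Pivot set = {ρ,ℓ,ΔT}, free = {m}
RREF:
  r0: [   1    0    1    0]
  r1: [   0    1    3    0]
  r2: [   0    0    0    1]
Fix exponent of m at 1; solve each RREF row for its pivot's exponent:
  r0: exp(ρ) + (1)·1 = 0 ⇒ exp(ρ) = -1
  r1: exp(ℓ) + (3)·1 = 0 ⇒ exp(ℓ) = -3
  r2: exp(ΔT) + (0)·1 = 0 ⇒ exp(ΔT) = 0
Π_1 = ρ^-1 · ℓ^-3 · m

["-1", "-3", "1", "0"]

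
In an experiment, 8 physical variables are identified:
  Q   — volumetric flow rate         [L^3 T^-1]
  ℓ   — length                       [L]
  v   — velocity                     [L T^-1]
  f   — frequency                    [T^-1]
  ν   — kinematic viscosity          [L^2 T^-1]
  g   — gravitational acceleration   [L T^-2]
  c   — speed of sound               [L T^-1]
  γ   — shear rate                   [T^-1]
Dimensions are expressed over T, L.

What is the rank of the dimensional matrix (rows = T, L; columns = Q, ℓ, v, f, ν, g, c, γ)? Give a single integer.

2

Dimensional matrix (T×L by Q×ℓ×v×f×ν×g×c×γ):
  T: [-1  0 -1 -1 -1 -2 -1 -1]
  L: [ 3  1  1  0  2  1  1  0]
Echelon form has 2 nonzero rows (pivots: Q,ℓ)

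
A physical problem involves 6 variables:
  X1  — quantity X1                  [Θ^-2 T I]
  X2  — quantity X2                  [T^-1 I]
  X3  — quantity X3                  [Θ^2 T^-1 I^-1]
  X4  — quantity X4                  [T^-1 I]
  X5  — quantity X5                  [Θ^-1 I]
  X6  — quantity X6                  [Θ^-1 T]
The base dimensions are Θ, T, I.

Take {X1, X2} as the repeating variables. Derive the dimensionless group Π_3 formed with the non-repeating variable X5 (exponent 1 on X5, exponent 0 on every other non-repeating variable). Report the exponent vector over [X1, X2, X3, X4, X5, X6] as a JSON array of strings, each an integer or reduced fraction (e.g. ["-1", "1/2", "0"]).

["-1/2", "-1/2", "0", "0", "1", "0"]

Write exponents as rows Θ,T,I / cols X1,X2,X3,X4,X5,X6:
  Θ: [-2  0  2  0 -1 -1]
  T: [ 1 -1 -1 -1  0  1]
  I: [ 1  1 -1  1  1  0]
Row reduction gives pivot columns X1,X2; rank = 2
Pivot set = {X1,X2}, free = {X3,X4,X5,X6}
RREF:
  r0: [   1    0   -1    0  1/2  1/2]
  r1: [   0    1    0    1  1/2 -1/2]
  r2: [   0    0    0    0    0    0]
Fix exponent of X5 at 1, X3 at 0, X4 at 0, X6 at 0; solve each RREF row for its pivot's exponent:
  r0: exp(X1) + (1/2)·1 = 0 ⇒ exp(X1) = -1/2
  r1: exp(X2) + (1/2)·1 = 0 ⇒ exp(X2) = -1/2
Π_3 = X1^(-1/2) · X2^(-1/2) · X5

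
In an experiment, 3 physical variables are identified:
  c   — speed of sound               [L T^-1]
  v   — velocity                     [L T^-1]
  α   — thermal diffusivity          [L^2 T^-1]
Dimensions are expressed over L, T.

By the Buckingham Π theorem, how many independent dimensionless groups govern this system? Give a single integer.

Dimensional matrix (L×T by c×v×α):
  L: [ 1  1  2]
  T: [-1 -1 -1]
Row reduction gives pivot columns c,α; rank = 2
Π count = n − r = 3 − 2 = 1

1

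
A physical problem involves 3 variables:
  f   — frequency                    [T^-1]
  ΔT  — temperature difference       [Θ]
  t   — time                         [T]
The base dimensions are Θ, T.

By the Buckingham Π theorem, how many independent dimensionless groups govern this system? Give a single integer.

1

Exponent matrix [Θ,T] × [f,ΔT,t]:
  Θ: [ 0  1  0]
  T: [-1  0  1]
Echelon form has 2 nonzero rows (pivots: f,ΔT)
Π count = n − r = 3 − 2 = 1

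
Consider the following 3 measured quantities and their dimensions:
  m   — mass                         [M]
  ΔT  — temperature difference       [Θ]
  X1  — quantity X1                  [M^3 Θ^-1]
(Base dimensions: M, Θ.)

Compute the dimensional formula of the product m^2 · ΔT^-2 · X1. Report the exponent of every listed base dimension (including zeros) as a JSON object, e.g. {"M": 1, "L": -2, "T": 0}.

{"M": 5, "Θ": -3}

Write exponents as rows M,Θ / cols m,ΔT,X1:
  M: [ 1  0  3]
  Θ: [ 0  1 -1]
  [M]: (2)·1+(-2)·0+(1)·3 = 5
  [Θ]: (2)·0+(-2)·1+(1)·-1 = -3
⇒ M^5 Θ^-3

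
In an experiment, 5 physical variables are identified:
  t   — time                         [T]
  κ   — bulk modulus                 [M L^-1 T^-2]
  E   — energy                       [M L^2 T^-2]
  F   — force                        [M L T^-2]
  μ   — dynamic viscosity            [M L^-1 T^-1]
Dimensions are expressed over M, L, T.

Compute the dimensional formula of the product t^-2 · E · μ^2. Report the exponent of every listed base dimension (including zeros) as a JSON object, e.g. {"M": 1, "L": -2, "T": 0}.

{"M": 3, "L": 0, "T": -6}

Exponent matrix [M,L,T] × [t,κ,E,F,μ]:
  M: [ 0  1  1  1  1]
  L: [ 0 -1  2  1 -1]
  T: [ 1 -2 -2 -2 -1]
  [M]: (-2)·0+(1)·1+(2)·1 = 3
  [L]: (-2)·0+(1)·2+(2)·-1 = 0
  [T]: (-2)·1+(1)·-2+(2)·-1 = -6
⇒ M^3 T^-6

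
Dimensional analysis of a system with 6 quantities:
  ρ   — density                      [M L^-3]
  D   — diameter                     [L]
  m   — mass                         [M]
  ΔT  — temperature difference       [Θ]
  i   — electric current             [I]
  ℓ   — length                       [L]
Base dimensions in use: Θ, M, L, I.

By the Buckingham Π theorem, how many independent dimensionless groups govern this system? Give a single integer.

Exponent matrix [Θ,M,L,I] × [ρ,D,m,ΔT,i,ℓ]:
  Θ: [ 0  0  0  1  0  0]
  M: [ 1  0  1  0  0  0]
  L: [-3  1  0  0  0  1]
  I: [ 0  0  0  0  1  0]
RREF → pivots at {ρ,D,ΔT,i} ⇒ r = 4
n=6, r=4 ⇒ 2 dimensionless groups

2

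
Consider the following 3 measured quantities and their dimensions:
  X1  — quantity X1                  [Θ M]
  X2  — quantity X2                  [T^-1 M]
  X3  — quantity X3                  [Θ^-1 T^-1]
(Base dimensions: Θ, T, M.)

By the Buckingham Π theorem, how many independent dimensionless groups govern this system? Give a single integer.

Write exponents as rows Θ,T,M / cols X1,X2,X3:
  Θ: [ 1  0 -1]
  T: [ 0 -1 -1]
  M: [ 1  1  0]
RREF → pivots at {X1,X2} ⇒ r = 2
Π count = n − r = 3 − 2 = 1

1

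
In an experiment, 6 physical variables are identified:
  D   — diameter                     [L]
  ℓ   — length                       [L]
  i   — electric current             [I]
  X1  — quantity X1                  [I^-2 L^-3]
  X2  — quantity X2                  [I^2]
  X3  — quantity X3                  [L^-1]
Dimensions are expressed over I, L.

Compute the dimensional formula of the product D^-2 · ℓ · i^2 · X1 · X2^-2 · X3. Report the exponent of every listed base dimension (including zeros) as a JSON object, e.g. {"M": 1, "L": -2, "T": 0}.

{"I": -4, "L": -5}

Dimensional matrix (I×L by D×ℓ×i×X1×X2×X3):
  I: [ 0  0  1 -2  2  0]
  L: [ 1  1  0 -3  0 -1]
  [I]: (-2)·0+(1)·0+(2)·1+(1)·-2+(-2)·2+(1)·0 = -4
  [L]: (-2)·1+(1)·1+(2)·0+(1)·-3+(-2)·0+(1)·-1 = -5
⇒ I^-4 L^-5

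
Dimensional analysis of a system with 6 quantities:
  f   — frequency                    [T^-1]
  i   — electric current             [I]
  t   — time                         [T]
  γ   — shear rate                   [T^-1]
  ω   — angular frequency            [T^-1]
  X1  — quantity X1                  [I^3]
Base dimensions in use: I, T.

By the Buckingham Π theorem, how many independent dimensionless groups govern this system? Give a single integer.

Exponent matrix [I,T] × [f,i,t,γ,ω,X1]:
  I: [ 0  1  0  0  0  3]
  T: [-1  0  1 -1 -1  0]
Echelon form has 2 nonzero rows (pivots: f,i)
Π count = n − r = 6 − 2 = 4

4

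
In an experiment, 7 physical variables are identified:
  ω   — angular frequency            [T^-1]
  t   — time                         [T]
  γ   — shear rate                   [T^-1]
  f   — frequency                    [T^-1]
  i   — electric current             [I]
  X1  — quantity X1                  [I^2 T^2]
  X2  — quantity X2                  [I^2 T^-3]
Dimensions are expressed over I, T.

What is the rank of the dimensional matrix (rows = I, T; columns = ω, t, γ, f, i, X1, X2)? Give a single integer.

Exponent matrix [I,T] × [ω,t,γ,f,i,X1,X2]:
  I: [ 0  0  0  0  1  2  2]
  T: [-1  1 -1 -1  0  2 -3]
Row reduction gives pivot columns ω,i; rank = 2

2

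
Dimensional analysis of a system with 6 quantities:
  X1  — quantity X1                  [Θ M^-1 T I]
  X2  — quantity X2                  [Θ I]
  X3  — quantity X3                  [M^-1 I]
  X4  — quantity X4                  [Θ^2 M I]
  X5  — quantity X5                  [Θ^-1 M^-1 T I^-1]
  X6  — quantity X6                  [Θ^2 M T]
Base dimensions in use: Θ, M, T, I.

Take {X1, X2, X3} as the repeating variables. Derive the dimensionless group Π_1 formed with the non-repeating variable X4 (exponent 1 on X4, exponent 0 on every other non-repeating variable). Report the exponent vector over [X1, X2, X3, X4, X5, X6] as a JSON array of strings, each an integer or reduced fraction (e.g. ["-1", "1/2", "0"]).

["0", "-2", "1", "1", "0", "0"]

Write exponents as rows Θ,M,T,I / cols X1,X2,X3,X4,X5,X6:
  Θ: [ 1  1  0  2 -1  2]
  M: [-1  0 -1  1 -1  1]
  T: [ 1  0  0  0  1  1]
  I: [ 1  1  1  1 -1  0]
Row reduction gives pivot columns X1,X2,X3; rank = 3
Repeat: X1,X2,X3; free: X4,X5,X6
RREF:
  r0: [   1    0    0    0    1    1]
  r1: [   0    1    0    2   -2    1]
  r2: [   0    0    1   -1    0   -2]
  r3: [   0    0    0    0    0    0]
Fix exponent of X4 at 1, X5 at 0, X6 at 0; solve each RREF row for its pivot's exponent:
  r0: exp(X1) + (0)·1 = 0 ⇒ exp(X1) = 0
  r1: exp(X2) + (2)·1 = 0 ⇒ exp(X2) = -2
  r2: exp(X3) + (-1)·1 = 0 ⇒ exp(X3) = 1
Π_1 = X2^-2 · X3 · X4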